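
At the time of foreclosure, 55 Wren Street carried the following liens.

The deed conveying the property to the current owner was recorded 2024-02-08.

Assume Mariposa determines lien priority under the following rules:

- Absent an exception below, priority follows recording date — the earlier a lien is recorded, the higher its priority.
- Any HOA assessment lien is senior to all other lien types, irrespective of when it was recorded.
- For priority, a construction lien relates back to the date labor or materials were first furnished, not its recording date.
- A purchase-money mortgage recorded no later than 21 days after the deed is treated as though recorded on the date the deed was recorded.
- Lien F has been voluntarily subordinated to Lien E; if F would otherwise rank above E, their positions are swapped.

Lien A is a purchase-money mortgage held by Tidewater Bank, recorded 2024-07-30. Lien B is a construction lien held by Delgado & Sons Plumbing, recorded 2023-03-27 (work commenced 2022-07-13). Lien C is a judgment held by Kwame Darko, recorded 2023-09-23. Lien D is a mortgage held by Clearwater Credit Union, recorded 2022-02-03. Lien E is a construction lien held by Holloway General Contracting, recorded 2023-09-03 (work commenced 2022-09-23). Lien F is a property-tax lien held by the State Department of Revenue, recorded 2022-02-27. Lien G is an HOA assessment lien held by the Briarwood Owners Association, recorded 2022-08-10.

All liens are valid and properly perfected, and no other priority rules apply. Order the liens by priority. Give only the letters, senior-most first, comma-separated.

Effective dates after the stated exceptions: A was recorded 173 days after the deed, outside the 21-day window, so it keeps its recording date; B relates back to 2022-07-13 (work commenced); E is treated as recorded 2022-09-23, the work-commencement date.
G is an HOA assessment lien and takes priority over every other lien.
Ordering the rest by effective date: D (2022-02-03), F (2022-02-27), B (2022-07-13), E (2022-09-23), C (2023-09-23), A (2024-07-30).
Because F would otherwise rank above E, the subordination swaps them.

G, D, E, B, F, C, A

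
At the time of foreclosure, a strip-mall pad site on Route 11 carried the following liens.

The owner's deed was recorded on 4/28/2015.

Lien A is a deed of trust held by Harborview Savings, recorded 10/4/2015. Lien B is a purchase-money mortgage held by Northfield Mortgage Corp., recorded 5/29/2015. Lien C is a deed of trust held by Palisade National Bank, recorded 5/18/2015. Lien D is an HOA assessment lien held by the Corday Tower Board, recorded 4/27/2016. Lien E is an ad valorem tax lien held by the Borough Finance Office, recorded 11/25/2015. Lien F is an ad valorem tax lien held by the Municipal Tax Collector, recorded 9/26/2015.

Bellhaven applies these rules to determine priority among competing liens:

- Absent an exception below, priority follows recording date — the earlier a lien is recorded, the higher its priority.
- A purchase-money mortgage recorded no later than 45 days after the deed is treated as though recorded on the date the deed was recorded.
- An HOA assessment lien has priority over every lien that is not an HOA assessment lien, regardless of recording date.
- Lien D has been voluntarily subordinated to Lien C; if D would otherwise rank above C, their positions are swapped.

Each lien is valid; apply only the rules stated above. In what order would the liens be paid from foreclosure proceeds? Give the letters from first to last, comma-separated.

C, B, D, F, A, E

Effective dates: B was recorded within the 45-day window, so its effective date is the deed date 4/28/2015.
D is an HOA assessment lien, so it outranks all other liens regardless of date.
Among the remaining liens, by effective date: B (4/28/2015), C (5/18/2015), F (9/26/2015), A (10/4/2015), E (11/25/2015).
Because D would otherwise rank above C, the subordination swaps them.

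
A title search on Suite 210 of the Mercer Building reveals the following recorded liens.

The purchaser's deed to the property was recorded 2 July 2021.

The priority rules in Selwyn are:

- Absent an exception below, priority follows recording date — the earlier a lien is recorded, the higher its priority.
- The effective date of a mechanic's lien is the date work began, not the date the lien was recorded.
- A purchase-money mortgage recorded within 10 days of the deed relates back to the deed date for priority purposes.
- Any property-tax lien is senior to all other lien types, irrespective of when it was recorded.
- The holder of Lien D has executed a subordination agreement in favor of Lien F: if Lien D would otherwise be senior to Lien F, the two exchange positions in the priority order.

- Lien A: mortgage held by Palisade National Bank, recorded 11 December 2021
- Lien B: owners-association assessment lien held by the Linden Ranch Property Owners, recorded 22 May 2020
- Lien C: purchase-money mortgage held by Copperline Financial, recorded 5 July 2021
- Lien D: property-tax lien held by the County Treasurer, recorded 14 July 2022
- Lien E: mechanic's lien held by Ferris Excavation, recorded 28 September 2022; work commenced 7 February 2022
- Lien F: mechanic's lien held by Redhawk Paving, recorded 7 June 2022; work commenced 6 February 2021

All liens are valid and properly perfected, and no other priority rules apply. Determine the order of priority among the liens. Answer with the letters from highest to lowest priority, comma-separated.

F, B, D, C, A, E

First, effective dates: C relates back to the deed date 2 July 2021; E relates back to 7 February 2022 (work commenced); F relates back to 6 February 2021 (work commenced).
D is a property-tax lien, so it outranks all other liens regardless of date.
Remaining liens by effective date: B (22 May 2020), F (6 February 2021), C (2 July 2021), A (11 December 2021), E (7 February 2022).
The subordination applies — D was senior to F — so D and F swap.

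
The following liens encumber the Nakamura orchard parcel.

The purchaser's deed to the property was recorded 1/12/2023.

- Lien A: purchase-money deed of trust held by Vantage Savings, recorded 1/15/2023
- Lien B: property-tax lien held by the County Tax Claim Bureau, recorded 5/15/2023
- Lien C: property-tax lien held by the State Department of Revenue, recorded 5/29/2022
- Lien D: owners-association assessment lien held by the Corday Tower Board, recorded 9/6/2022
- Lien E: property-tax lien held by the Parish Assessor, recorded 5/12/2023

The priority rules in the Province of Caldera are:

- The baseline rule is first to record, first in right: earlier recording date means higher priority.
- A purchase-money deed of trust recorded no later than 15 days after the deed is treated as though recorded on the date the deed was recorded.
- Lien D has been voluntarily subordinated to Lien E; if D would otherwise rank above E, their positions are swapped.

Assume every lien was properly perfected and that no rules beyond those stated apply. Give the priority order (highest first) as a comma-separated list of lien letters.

C, E, A, D, B

Effective dates: A relates back to the deed date 1/12/2023.
Ordering by effective date: C (5/29/2022), D (9/6/2022), A (1/12/2023), E (5/12/2023), B (5/15/2023).
Because D would otherwise rank above E, the subordination swaps them.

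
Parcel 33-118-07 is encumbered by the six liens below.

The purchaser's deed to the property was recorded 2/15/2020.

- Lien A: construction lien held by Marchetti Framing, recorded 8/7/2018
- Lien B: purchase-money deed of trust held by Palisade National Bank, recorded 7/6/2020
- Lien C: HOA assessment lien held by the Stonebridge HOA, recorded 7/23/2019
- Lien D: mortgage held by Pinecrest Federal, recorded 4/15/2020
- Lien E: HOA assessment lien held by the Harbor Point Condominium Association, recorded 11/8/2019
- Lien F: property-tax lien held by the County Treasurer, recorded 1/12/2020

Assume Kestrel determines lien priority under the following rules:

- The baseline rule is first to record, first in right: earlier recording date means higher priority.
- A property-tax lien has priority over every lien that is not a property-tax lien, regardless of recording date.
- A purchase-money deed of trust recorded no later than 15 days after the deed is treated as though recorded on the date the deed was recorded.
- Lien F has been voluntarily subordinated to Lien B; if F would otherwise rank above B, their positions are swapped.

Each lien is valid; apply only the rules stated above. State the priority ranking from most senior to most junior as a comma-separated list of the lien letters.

B, A, C, E, D, F

First, effective dates: B was recorded 142 days after the deed, outside the 15-day window, so it keeps its recording date.
F is a property-tax lien and takes priority over every other lien.
The other liens, earliest effective date first: A (8/7/2018), C (7/23/2019), E (11/8/2019), D (4/15/2020), B (7/6/2020).
Because F would otherwise rank above B, the subordination swaps them.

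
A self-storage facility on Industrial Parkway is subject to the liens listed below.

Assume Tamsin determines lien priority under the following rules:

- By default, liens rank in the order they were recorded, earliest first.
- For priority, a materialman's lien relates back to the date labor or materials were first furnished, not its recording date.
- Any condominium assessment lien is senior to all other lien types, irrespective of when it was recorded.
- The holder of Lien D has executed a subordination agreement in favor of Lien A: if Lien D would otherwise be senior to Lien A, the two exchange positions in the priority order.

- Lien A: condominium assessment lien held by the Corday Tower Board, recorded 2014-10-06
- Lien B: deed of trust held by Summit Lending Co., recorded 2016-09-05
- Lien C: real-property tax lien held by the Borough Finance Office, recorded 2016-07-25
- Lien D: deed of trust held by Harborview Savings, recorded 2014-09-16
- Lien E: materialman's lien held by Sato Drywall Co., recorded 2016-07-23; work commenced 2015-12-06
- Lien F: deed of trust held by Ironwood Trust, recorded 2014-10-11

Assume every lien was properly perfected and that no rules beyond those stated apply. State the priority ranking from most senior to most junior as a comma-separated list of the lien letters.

Effective dates: E's effective date is 2015-12-06, when work began.
A is a condominium assessment lien, so it outranks all other liens regardless of date.
Remaining liens by effective date: D (2014-09-16), F (2014-10-11), E (2015-12-06), C (2016-07-25), B (2016-09-05).
D is already junior to A, so the subordination agreement changes nothing.

A, D, F, E, C, B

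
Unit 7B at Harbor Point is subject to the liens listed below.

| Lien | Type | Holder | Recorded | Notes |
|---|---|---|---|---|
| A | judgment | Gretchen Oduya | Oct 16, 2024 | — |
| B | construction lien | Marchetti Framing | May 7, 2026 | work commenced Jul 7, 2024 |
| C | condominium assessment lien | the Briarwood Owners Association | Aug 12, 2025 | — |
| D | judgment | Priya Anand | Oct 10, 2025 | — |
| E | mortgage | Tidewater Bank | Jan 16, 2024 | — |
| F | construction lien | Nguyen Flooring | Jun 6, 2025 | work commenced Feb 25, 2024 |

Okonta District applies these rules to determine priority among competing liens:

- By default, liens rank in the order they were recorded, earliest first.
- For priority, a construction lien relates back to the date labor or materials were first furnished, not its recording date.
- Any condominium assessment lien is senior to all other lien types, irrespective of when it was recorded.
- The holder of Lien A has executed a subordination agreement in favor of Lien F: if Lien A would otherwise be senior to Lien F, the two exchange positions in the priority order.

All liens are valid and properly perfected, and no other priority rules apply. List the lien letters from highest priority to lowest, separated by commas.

Effective dates after the stated exceptions: B is treated as recorded Jul 7, 2024, the work-commencement date; F is treated as recorded Feb 25, 2024, the work-commencement date.
C, as a condominium assessment lien, has superpriority and ranks first.
Ordering the rest by effective date: E (Jan 16, 2024), F (Feb 25, 2024), B (Jul 7, 2024), A (Oct 16, 2024), D (Oct 10, 2025).
Since A is not senior to F, the subordination leaves the order unchanged.

C, E, F, B, A, D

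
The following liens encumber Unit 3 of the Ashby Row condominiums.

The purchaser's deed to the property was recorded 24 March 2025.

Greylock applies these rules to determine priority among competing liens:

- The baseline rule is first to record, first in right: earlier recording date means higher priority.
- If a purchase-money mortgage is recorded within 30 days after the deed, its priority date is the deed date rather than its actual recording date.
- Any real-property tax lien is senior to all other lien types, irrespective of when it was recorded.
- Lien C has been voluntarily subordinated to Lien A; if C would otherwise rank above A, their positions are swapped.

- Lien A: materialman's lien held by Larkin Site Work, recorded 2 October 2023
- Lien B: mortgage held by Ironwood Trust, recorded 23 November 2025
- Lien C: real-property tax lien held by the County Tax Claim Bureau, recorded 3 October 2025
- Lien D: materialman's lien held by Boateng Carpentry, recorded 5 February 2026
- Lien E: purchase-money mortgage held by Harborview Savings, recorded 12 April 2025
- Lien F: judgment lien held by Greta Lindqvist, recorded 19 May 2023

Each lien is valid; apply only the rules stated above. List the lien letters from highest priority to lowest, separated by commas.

Effective dates after the stated exceptions: E was recorded within the 30-day window, so its effective date is the deed date 24 March 2025.
C is a real-property tax lien and takes priority over every other lien.
The other liens, earliest effective date first: F (19 May 2023), A (2 October 2023), E (24 March 2025), B (23 November 2025), D (5 February 2026).
C is senior to A before the subordination, so the two trade places.

A, F, C, E, B, D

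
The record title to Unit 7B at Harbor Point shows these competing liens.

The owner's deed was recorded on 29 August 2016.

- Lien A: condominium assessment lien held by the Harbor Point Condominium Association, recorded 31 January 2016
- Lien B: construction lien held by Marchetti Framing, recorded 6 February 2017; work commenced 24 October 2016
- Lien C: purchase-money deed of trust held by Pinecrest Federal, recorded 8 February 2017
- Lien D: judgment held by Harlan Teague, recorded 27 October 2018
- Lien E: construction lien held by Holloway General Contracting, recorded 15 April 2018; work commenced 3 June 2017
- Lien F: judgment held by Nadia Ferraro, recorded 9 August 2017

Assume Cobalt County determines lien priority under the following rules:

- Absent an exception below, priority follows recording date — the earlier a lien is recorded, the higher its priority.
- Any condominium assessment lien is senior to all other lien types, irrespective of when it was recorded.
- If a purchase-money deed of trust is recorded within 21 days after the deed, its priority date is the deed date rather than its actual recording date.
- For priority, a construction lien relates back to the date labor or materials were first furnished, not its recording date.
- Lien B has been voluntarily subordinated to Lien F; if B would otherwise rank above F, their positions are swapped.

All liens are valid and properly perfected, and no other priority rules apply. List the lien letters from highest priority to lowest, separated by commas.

A, F, C, E, B, D

First, effective dates: B's effective date is 24 October 2016, when work began; C was recorded 163 days after the deed — beyond 21 days — so no relation-back applies; E relates back to 3 June 2017 (work commenced).
A is a condominium assessment lien and takes priority over every other lien.
Among the remaining liens, by effective date: B (24 October 2016), C (8 February 2017), E (3 June 2017), F (9 August 2017), D (27 October 2018).
B would otherwise be senior to F, so under the subordination agreement B and F exchange positions.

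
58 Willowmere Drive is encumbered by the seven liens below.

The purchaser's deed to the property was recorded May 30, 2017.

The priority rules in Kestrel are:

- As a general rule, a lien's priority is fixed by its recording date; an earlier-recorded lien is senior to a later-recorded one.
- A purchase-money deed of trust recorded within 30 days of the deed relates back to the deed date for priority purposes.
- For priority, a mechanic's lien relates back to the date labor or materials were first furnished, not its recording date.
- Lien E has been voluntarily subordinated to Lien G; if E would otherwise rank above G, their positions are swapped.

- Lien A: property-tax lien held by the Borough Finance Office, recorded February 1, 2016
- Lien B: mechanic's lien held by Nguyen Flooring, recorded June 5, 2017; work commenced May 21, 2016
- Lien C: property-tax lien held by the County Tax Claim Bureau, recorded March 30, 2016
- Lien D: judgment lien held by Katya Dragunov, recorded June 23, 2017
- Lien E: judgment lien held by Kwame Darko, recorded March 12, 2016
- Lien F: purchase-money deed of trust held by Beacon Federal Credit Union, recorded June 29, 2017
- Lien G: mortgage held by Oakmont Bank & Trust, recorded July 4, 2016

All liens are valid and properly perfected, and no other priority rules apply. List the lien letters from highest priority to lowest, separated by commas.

A, G, C, B, E, F, D

First, effective dates: B's effective date is May 21, 2016, when work began; F was recorded within the 30-day window, so its effective date is the deed date May 30, 2017.
Ordering by effective date: A (February 1, 2016), E (March 12, 2016), C (March 30, 2016), B (May 21, 2016), G (July 4, 2016), F (May 30, 2017), D (June 23, 2017).
The subordination applies — E was senior to G — so E and G swap.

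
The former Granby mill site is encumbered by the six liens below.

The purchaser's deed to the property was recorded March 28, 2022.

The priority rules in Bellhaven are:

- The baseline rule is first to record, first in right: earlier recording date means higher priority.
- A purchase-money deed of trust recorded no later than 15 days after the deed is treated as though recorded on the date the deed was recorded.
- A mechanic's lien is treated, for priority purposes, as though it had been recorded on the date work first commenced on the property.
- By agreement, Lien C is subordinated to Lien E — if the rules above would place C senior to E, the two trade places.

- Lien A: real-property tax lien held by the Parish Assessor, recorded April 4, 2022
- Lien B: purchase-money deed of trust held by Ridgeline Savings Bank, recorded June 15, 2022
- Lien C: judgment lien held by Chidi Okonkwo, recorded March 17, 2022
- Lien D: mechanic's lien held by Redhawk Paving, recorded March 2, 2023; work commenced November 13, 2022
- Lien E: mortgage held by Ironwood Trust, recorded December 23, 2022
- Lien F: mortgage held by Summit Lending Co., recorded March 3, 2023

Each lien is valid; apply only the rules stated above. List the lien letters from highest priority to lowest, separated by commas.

Adjusting effective dates: B missed the 15-day window (79 days after the deed), so its recording date stands; D relates back to November 13, 2022 (work commenced).
By effective date, earliest first: C (March 17, 2022), A (April 4, 2022), B (June 15, 2022), D (November 13, 2022), E (December 23, 2022), F (March 3, 2023).
Because C would otherwise rank above E, the subordination swaps them.

E, A, B, D, C, F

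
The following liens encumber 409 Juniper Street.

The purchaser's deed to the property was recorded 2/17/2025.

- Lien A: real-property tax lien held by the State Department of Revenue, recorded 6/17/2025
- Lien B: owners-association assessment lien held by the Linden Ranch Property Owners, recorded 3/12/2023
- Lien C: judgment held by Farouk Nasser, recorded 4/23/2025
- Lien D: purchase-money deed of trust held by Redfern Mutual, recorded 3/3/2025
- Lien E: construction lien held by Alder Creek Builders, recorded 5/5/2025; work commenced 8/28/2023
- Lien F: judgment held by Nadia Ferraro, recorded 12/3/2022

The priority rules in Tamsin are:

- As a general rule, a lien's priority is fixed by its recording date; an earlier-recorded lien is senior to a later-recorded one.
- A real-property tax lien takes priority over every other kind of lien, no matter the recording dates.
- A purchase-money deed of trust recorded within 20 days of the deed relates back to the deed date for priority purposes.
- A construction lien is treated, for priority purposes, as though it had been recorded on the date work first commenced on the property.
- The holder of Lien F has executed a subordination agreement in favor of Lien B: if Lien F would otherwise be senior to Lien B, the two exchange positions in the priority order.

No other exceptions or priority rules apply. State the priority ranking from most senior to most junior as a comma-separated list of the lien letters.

Effective dates after the stated exceptions: D's effective date is the deed date, 2/17/2025; E is treated as recorded 8/28/2023, the work-commencement date.
A, as a real-property tax lien, has superpriority and ranks first.
Among the remaining liens, by effective date: F (12/3/2022), B (3/12/2023), E (8/28/2023), D (2/17/2025), C (4/23/2025).
F is senior to B before the subordination, so the two trade places.

A, B, F, E, D, C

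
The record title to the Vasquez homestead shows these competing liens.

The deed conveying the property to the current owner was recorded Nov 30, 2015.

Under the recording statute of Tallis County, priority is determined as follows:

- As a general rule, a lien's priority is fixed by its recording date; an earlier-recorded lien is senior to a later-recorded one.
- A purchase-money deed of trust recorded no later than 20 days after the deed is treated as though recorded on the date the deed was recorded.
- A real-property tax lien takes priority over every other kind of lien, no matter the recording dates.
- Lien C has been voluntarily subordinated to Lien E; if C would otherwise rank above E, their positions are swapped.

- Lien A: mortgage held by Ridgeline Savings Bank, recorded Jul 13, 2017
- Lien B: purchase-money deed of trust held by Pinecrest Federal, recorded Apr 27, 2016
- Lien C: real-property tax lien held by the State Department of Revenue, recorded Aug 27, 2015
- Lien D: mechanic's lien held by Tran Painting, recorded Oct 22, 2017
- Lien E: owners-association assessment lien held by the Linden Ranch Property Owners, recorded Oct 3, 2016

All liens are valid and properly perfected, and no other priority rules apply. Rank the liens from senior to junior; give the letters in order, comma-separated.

First, effective dates: B was recorded 149 days after the deed — beyond 20 days — so no relation-back applies.
C, as a real-property tax lien, has superpriority and ranks first.
The other liens, earliest effective date first: B (Apr 27, 2016), E (Oct 3, 2016), A (Jul 13, 2017), D (Oct 22, 2017).
C is senior to E before the subordination, so the two trade places.

E, B, C, A, D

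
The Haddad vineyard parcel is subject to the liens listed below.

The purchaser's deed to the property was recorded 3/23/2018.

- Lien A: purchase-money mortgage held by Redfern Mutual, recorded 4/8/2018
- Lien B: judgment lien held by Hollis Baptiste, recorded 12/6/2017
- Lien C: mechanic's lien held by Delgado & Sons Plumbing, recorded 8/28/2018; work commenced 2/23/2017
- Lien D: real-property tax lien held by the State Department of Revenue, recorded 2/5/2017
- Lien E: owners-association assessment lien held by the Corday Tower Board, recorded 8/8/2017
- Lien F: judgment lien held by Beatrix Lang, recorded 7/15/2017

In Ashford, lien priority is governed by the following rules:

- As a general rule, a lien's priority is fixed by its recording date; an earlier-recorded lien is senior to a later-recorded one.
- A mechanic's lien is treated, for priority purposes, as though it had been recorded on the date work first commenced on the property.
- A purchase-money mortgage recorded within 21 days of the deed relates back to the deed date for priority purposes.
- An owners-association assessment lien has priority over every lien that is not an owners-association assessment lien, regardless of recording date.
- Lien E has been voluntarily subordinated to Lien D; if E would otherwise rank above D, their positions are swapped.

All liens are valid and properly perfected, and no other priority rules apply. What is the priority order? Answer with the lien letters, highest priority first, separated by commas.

D, E, C, F, B, A

Adjusting effective dates: A was recorded within the 21-day window, so its effective date is the deed date 3/23/2018; C relates back to 2/23/2017 (work commenced).
E is an owners-association assessment lien and takes priority over every other lien.
Ordering the rest by effective date: D (2/5/2017), C (2/23/2017), F (7/15/2017), B (12/6/2017), A (3/23/2018).
E is senior to D before the subordination, so the two trade places.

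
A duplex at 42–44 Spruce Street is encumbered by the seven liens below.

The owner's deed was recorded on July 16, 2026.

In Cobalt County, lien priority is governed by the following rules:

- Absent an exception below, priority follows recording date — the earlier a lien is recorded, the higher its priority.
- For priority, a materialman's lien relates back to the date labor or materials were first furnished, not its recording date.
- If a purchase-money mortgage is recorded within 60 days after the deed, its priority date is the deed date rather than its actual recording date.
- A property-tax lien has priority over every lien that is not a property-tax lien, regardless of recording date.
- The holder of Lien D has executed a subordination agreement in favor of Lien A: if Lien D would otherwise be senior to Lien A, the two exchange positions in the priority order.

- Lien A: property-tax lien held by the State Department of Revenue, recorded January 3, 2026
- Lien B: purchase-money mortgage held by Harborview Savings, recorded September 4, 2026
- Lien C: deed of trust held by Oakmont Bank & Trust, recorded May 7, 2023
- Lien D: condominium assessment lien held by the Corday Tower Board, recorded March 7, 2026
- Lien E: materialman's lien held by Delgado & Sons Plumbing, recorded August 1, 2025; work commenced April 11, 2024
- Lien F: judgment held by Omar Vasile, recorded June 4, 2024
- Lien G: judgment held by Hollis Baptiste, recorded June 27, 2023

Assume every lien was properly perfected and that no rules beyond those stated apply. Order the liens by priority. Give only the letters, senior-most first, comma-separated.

A, C, G, E, F, D, B

Adjusting effective dates: B was recorded within the 60-day window, so its effective date is the deed date July 16, 2026; E is treated as recorded April 11, 2024, the work-commencement date.
A is a property-tax lien and takes priority over every other lien.
Ordering the rest by effective date: C (May 7, 2023), G (June 27, 2023), E (April 11, 2024), F (June 4, 2024), D (March 7, 2026), B (July 16, 2026).
D already ranks below A; the subordination has no effect.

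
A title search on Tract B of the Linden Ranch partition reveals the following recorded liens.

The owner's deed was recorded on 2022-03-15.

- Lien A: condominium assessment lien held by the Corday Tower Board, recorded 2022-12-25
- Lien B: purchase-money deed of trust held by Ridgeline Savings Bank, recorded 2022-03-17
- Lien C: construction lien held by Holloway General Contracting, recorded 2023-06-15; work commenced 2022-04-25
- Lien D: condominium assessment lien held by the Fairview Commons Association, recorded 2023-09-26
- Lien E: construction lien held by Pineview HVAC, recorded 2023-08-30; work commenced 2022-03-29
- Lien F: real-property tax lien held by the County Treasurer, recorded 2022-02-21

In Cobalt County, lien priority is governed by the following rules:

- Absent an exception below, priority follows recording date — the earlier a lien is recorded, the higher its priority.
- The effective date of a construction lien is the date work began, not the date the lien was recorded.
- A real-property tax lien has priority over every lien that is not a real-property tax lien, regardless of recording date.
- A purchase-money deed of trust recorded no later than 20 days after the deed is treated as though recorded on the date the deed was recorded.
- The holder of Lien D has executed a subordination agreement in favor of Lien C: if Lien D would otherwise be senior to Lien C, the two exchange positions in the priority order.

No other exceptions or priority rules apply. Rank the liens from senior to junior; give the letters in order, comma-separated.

Adjusting effective dates: B relates back to the deed date 2022-03-15; C's effective date is 2022-04-25, when work began; E's effective date is 2022-03-29, when work began.
F is a real-property tax lien and takes priority over every other lien.
Ordering the rest by effective date: B (2022-03-15), E (2022-03-29), C (2022-04-25), A (2022-12-25), D (2023-09-26).
D is already junior to C, so the subordination agreement changes nothing.

F, B, E, C, A, D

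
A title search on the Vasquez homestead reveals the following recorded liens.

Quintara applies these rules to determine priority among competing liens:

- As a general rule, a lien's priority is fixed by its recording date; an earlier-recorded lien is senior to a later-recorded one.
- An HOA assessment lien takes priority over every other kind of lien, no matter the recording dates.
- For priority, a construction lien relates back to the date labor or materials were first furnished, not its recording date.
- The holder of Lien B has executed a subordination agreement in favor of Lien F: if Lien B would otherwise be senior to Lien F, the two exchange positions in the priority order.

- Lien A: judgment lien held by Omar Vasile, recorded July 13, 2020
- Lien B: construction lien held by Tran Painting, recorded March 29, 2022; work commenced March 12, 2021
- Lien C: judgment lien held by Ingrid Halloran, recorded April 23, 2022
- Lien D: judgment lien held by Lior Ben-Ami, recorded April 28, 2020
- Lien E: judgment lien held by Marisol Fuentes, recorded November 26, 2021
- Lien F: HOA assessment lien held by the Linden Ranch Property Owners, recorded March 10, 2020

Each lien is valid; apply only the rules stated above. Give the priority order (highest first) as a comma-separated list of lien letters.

Effective dates after the stated exceptions: B relates back to March 12, 2021 (work commenced).
As an HOA assessment lien, F is senior to every other lien.
Remaining liens by effective date: D (April 28, 2020), A (July 13, 2020), B (March 12, 2021), E (November 26, 2021), C (April 23, 2022).
B already ranks below F; the subordination has no effect.

F, D, A, B, E, C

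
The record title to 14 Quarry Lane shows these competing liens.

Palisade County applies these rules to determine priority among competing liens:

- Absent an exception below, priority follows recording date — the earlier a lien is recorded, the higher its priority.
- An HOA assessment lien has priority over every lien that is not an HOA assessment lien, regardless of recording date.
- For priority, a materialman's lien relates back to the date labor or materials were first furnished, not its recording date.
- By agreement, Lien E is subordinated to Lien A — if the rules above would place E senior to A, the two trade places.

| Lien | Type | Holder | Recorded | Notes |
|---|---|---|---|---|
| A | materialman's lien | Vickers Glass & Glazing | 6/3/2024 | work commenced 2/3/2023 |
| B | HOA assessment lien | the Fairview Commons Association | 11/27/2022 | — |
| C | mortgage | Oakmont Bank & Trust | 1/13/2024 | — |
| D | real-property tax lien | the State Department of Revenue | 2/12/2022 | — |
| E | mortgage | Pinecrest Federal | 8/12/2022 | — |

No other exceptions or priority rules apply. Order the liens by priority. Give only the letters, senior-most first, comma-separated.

B, D, A, E, C

Effective dates: A relates back to 2/3/2023 (work commenced).
B, as an HOA assessment lien, has superpriority and ranks first.
The other liens, earliest effective date first: D (2/12/2022), E (8/12/2022), A (2/3/2023), C (1/13/2024).
Because E would otherwise rank above A, the subordination swaps them.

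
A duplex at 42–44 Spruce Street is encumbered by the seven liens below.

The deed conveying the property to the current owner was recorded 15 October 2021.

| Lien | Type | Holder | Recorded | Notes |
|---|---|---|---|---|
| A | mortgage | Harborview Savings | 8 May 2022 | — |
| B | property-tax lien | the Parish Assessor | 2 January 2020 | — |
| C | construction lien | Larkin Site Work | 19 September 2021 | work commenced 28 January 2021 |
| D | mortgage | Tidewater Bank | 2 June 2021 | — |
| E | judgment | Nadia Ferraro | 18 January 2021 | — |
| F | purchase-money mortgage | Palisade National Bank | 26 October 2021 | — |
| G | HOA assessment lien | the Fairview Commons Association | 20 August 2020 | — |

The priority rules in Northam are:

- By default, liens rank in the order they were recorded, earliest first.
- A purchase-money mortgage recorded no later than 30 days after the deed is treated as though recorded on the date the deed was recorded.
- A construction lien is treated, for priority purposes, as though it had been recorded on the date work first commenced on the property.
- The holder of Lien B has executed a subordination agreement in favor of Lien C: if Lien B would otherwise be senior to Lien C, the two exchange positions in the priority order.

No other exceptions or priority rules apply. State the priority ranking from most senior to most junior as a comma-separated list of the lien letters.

C, G, E, B, D, F, A

First, effective dates: C is treated as recorded 28 January 2021, the work-commencement date; F was recorded within the 30-day window, so its effective date is the deed date 15 October 2021.
By effective date: B (2 January 2020), G (20 August 2020), E (18 January 2021), C (28 January 2021), D (2 June 2021), F (15 October 2021), A (8 May 2022).
The subordination applies — B was senior to C — so B and C swap.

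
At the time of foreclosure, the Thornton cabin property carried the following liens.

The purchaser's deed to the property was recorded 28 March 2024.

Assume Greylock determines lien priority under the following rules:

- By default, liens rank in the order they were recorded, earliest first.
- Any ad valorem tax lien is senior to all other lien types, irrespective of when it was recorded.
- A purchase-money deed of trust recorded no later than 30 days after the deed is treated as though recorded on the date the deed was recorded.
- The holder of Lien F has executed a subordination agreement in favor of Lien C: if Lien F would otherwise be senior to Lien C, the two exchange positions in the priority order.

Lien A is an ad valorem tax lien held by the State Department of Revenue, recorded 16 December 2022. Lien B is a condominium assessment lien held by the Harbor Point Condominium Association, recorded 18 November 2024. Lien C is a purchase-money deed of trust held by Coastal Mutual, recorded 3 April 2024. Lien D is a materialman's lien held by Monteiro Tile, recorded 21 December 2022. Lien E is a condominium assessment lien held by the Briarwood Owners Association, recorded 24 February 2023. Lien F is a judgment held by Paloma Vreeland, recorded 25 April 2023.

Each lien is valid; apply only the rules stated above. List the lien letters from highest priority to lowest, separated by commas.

A, D, E, C, F, B

Effective dates: C's effective date is the deed date, 28 March 2024.
A is an ad valorem tax lien and takes priority over every other lien.
Remaining liens by effective date: D (21 December 2022), E (24 February 2023), F (25 April 2023), C (28 March 2024), B (18 November 2024).
F is senior to C before the subordination, so the two trade places.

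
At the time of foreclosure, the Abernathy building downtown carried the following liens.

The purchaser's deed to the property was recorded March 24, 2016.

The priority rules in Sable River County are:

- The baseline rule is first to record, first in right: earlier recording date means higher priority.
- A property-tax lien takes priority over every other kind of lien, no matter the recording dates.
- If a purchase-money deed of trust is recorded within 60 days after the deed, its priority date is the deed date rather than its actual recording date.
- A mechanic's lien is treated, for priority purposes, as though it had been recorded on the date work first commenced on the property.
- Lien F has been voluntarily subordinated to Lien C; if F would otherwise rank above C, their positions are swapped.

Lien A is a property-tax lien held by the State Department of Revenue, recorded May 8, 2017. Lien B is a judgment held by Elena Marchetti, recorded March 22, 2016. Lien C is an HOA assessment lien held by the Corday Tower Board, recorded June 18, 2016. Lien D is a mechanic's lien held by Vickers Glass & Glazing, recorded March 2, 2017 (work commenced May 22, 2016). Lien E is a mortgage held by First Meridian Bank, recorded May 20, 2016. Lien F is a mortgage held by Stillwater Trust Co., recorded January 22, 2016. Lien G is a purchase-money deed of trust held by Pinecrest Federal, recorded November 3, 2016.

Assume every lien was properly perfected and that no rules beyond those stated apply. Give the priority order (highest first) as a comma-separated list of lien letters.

Effective dates: D's effective date is May 22, 2016, when work began; G was recorded 224 days after the deed — beyond 60 days — so no relation-back applies.
A is a property-tax lien and takes priority over every other lien.
Remaining liens by effective date: F (January 22, 2016), B (March 22, 2016), E (May 20, 2016), D (May 22, 2016), C (June 18, 2016), G (November 3, 2016).
F would otherwise be senior to C, so under the subordination agreement F and C exchange positions.

A, C, B, E, D, F, G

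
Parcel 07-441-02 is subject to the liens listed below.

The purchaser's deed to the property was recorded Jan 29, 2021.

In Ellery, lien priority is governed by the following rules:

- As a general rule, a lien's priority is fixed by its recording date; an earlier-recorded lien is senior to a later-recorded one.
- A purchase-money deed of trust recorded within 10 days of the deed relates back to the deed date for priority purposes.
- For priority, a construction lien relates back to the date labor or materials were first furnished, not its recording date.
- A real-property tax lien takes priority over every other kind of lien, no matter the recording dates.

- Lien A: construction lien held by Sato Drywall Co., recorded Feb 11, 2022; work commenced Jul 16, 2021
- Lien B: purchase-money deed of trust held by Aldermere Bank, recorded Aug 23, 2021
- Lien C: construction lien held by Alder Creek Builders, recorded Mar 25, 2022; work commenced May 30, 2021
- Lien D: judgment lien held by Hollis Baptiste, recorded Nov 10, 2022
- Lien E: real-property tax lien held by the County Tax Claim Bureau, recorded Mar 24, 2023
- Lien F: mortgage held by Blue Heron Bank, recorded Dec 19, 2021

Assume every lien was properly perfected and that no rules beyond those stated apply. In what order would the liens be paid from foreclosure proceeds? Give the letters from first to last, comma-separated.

E, C, A, B, F, D

First, effective dates: A is treated as recorded Jul 16, 2021, the work-commencement date; B was recorded 206 days after the deed, outside the 10-day window, so it keeps its recording date; C is treated as recorded May 30, 2021, the work-commencement date.
E is a real-property tax lien and takes priority over every other lien.
Ordering the rest by effective date: C (May 30, 2021), A (Jul 16, 2021), B (Aug 23, 2021), F (Dec 19, 2021), D (Nov 10, 2022).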